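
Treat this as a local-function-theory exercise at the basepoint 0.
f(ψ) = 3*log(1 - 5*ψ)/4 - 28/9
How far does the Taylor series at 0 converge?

The radius of convergence is 1/5.

Branch term (3/4)*log(1 - ψ/(1/5)): its argument vanishes at ψ = 1/5, a logarithmic branch point, modulus 1/5.
The radius of convergence is the smallest modulus among the singular points: 1/5.


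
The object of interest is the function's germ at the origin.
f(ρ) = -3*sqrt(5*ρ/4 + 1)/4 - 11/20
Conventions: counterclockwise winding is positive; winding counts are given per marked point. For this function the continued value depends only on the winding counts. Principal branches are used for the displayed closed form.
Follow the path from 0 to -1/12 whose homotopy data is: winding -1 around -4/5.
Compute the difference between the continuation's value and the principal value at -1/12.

Continued minus principal equals (1/8)*sqrt(129).

The rational part is single-valued and drops out of the difference; each branch term changes only by its own monodromy.
(-3/4)*sqrt(1 - ρ/(-4/5)): winding -1 is odd, the square root flips sign, contributing -2*(-3/4)*sqrt(1 - (-1/12)/(-4/5)) = -2*(-3/4)*sqrt(43/48) = (1/8)*sqrt(129).
Summing the contributions at ρ = -1/12 gives (1/8)*sqrt(129).


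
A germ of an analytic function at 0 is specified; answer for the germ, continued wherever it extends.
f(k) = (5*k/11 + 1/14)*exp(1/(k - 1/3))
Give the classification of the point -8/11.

There is no denominator, hence no pole anywhere.
The essential point of exp(1/(k - (1/3))) is 1/3, not -8/11.
So the germ continues analytically to -8/11.

The point is a regular point.


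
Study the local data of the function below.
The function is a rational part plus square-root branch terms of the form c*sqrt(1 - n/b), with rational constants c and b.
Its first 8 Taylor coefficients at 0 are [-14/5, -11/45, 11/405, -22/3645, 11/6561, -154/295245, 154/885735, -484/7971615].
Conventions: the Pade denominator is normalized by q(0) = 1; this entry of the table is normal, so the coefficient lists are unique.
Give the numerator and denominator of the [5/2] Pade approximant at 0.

Taylor coefficients needed (read off): a_0 = -14/5, a_1 = -11/45, a_2 = 11/405, a_3 = -22/3645, a_4 = 11/6561, a_5 = -154/295245, a_6 = 154/885735, a_7 = -484/7971615.
Write the denominator as Q(n) = 1 + q1*n + q2*n^2. Requiring Q*f - P = O(n^8) with deg P <= 5 kills the coefficients of n^6..n^7 in Q*f:
  n^6: a_6 + q1*a_5 + q2*a_4 = 0, i.e. 154/885735 + (-154/295245)*q1 + (11/6561)*q2 = 0.
  n^7: a_7 + q1*a_6 + q2*a_5 = 0, i.e. -484/7971615 + (154/885735)*q1 + (-154/295245)*q2 = 0.
Solving this linear system: q1 = 4/7, q2 = 2/27.
The numerator is Q*f truncated at degree 5: P0 = a_0 = -14/5; P1 = a_1 + q1*a_0 = -83/45; P2 = a_2 + q1*a_1 + q2*a_0 = -907/2835; P3 = a_3 + q1*a_2 + q2*a_1 = -44/5103; P4 = a_4 + q1*a_3 + q2*a_2 = 11/45927; P5 = a_5 + q1*a_4 + q2*a_3 = -22/2066715.

The Pade approximant has numerator coefficients [-14/5, -83/45, -907/2835, -44/5103, 11/45927, -22/2066715]; denominator coefficients [1, 4/7, 2/27].


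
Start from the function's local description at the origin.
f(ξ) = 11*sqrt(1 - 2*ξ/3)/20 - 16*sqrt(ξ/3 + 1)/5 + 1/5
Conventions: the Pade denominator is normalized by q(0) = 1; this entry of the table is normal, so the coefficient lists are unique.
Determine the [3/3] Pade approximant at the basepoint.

Taylor coefficients needed (expand at 0): a_0 = -49/20, a_1 = -43/60, a_2 = 1/72, a_3 = -19/1080, a_4 = -7/2592, a_5 = -91/38880, a_6 = -7/7776.
Write the denominator as Q(ξ) = 1 + q1*ξ + q2*ξ^2 + q3*ξ^3. Requiring Q*f - P = O(ξ^7) with deg P <= 3 kills the coefficients of ξ^4..ξ^6 in Q*f:
  ξ^4: a_4 + q1*a_3 + q2*a_2 + q3*a_1 = 0, i.e. -7/2592 + (-19/1080)*q1 + (1/72)*q2 + (-43/60)*q3 = 0.
  ξ^5: a_5 + q1*a_4 + q2*a_3 + q3*a_2 = 0, i.e. -91/38880 + (-7/2592)*q1 + (-19/1080)*q2 + (1/72)*q3 = 0.
  ξ^6: a_6 + q1*a_5 + q2*a_4 + q3*a_3 = 0, i.e. -7/7776 + (-91/38880)*q1 + (-7/2592)*q2 + (-19/1080)*q3 = 0.
Solving this linear system: q1 = -310625/1031946, q2 = -44002/515973, q3 = 73115/37150056.
The numerator is Q*f truncated at degree 3: P0 = a_0 = -49/20; P1 = a_1 + q1*a_0 = 143133/6879640; P2 = a_2 + q1*a_1 + q2*a_0 = 13576709/30958380; P3 = a_3 + q1*a_2 + q2*a_1 + q3*a_0 = 25649863/743001120.

The Pade approximant has numerator coefficients [-49/20, 143133/6879640, 13576709/30958380, 25649863/743001120]; denominator coefficients [1, -310625/1031946, -44002/515973, 73115/37150056].


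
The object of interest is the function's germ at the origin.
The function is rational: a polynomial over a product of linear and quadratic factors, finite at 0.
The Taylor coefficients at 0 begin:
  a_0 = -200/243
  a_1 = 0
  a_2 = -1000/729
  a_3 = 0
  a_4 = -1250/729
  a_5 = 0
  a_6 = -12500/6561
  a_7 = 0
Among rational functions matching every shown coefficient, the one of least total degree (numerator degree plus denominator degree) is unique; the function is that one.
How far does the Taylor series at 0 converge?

The radius of convergence is (1/5)*sqrt(30).

No rational of total degree below 4 reproduces all 8 coefficients; solving the [0/4] Pade equations on them gives f(σ) = -32/(27*(σ**2 - 6/5)**2), whose expansion matches every shown term.
Denominator factor (σ**2 - 6/5)^2: discriminant 24/5, real irrational roots (1/5)*sqrt(30) and -(1/5)*sqrt(30); poles of order 2, moduli (1/5)*sqrt(30) and (1/5)*sqrt(30).
The radius of convergence is the smallest modulus among the singular points: (1/5)*sqrt(30).


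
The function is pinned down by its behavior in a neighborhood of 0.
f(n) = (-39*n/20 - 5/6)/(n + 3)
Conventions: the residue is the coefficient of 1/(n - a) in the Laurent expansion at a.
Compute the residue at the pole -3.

The residue is 301/60.

At the order-1 pole -3 set g(n) = (n - (-3))*f(n) = -39*n/20 - 5/6.
Simple pole: residue = g(a) at a = -3, which is 301/60.


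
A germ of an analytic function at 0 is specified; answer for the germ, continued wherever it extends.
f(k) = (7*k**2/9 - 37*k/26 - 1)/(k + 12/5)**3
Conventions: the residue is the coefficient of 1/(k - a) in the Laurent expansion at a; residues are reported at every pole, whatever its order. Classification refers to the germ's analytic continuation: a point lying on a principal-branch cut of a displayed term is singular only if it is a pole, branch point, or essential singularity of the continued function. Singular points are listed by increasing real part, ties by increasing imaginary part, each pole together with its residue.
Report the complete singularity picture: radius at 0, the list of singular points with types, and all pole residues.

Radius of convergence at 0: 12/5.
At -12/5: a pole of order 3; residue 7/9.

Denominator factor (k + 12/5)^3: pole of order 3 at -12/5, modulus 12/5.
The radius of convergence is the smallest modulus among the singular points: 12/5.
At the order-3 pole -12/5 set g(k) = (k - (-12/5))^3*f(k) = 7*k**2/9 - 37*k/26 - 1.
Order-3 pole: residue = g''(a)/2; g''(-12/5) = 14/9, so the residue is 7/9.


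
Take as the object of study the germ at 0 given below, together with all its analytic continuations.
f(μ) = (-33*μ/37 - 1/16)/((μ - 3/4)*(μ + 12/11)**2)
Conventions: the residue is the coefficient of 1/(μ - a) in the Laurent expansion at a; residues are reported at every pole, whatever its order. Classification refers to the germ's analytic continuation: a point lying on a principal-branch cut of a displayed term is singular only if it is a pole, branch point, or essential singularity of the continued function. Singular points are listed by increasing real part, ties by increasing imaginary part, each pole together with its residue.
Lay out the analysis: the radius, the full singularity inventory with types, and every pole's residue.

Denominator factor (μ - 3/4): pole of order 1 at 3/4, modulus 3/4.
Denominator factor (μ + 12/11)^2: pole of order 2 at -12/11, modulus 12/11.
The radius of convergence is the smallest modulus among the singular points: 3/4.
At the order-2 pole -12/11 set g(μ) = (μ - (-12/11))^2*f(μ) = (-33*μ/37 - 1/16)/(μ - 3/4).
Order-2 pole: residue = g'(a); g'(-12/11) = 52393/242757, so the residue is 52393/242757.
At the order-1 pole 3/4 set g(μ) = (μ - (3/4))*f(μ) = (-33*μ/37 - 1/16)/(μ + 12/11)**2.
Simple pole: residue = g(a) at a = 3/4, which is -52393/242757.
List the singular points by increasing real part (a conjugate pair: the negative imaginary part first).

Radius of convergence at 0: 3/4.
At -12/11: a pole of order 2; residue 52393/242757.
At 3/4: a pole of order 1; residue -52393/242757.


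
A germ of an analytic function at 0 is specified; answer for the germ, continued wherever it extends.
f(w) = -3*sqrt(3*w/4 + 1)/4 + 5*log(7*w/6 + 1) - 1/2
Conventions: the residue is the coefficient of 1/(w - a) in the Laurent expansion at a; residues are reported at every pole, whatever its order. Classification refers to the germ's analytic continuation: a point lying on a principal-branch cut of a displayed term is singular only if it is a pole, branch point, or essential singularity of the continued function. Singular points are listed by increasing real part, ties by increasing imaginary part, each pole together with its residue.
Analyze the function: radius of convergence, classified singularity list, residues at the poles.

Radius of convergence at 0: 6/7.
At -4/3: an algebraic (square-root) branch point.
At -6/7: a logarithmic branch point.

Branch term (5)*log(1 - w/(-6/7)): its argument vanishes at w = -6/7, a logarithmic branch point, modulus 6/7.
Branch term (-3/4)*sqrt(1 - w/(-4/3)): its argument vanishes at w = -4/3, a square-root branch point, modulus 4/3.
The radius of convergence is the smallest modulus among the singular points: 6/7.
List the singular points by increasing real part (a conjugate pair: the negative imaginary part first).


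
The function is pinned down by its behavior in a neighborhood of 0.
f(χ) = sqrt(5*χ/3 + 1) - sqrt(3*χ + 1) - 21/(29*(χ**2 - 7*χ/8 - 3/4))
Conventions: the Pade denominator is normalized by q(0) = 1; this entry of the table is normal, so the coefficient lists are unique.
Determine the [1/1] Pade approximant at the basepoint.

The Pade approximant has numerator coefficients [28/29, 10/377]; denominator coefficients [1, 49/26].

Taylor coefficients needed (expand at 0): a_0 = 28/29, a_1 = -52/29, a_2 = 98/29.
Write the denominator as Q(χ) = 1 + q1*χ. Requiring Q*f - P = O(χ^3) with deg P <= 1 kills the coefficients of χ^2..χ^2 in Q*f:
  χ^2: a_2 + q1*a_1 = 0, i.e. 98/29 + (-52/29)*q1 = 0.
Solving this linear system: q1 = 49/26.
The numerator is Q*f truncated at degree 1: P0 = a_0 = 28/29; P1 = a_1 + q1*a_0 = 10/377.


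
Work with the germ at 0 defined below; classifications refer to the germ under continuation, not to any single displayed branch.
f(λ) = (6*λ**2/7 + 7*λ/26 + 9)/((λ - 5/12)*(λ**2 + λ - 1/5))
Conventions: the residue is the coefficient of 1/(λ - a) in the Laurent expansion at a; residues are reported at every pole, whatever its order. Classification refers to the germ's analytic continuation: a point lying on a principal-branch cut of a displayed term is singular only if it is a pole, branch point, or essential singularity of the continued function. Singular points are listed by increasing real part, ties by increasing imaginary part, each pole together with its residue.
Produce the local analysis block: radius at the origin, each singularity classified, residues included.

Denominator factor (λ**2 + λ - 1/5): discriminant 9/5, real irrational roots -1/2 + (3/10)*sqrt(5) and -1/2 - (3/10)*sqrt(5); poles of order 1, moduli -1/2 + (3/10)*sqrt(5) and 1/2 + (3/10)*sqrt(5).
Denominator factor (λ - 5/12): pole of order 1 at 5/12, modulus 5/12.
The radius of convergence is the smallest modulus among the singular points: -1/2 + (3/10)*sqrt(5).
The factor λ**2 + λ - 1/5 splits as (λ - a)(λ - a') with a = -1/2 - (3/10)*sqrt(5), a' = -1/2 + (3/10)*sqrt(5). At the order-1 pole a set g(λ) = (λ - a)*f(λ) = [(6*λ**2/7 + 7*λ/26 + 9)/(λ - 5/12)] / (λ - a').
Simple pole: residue = g(a) at a = -1/2 - (3/10)*sqrt(5), which is -292431/25571 + (183719/25571)*sqrt(5).
The factor λ**2 + λ - 1/5 splits as (λ - a)(λ - a') with a = -1/2 + (3/10)*sqrt(5), a' = -1/2 - (3/10)*sqrt(5). At the order-1 pole a set g(λ) = (λ - a)*f(λ) = [(6*λ**2/7 + 7*λ/26 + 9)/(λ - 5/12)] / (λ - a').
Simple pole: residue = g(a) at a = -1/2 + (3/10)*sqrt(5), which is -292431/25571 - (183719/25571)*sqrt(5).
At the order-1 pole 5/12 set g(λ) = (λ - (5/12))*f(λ) = (6*λ**2/7 + 7*λ/26 + 9)/(λ**2 + λ - 1/5).
Simple pole: residue = g(a) at a = 5/12, which is 606780/25571.
List the singular points by increasing real part (a conjugate pair: the negative imaginary part first).

Radius of convergence at 0: -1/2 + (3/10)*sqrt(5).
At -1/2 - (3/10)*sqrt(5): a pole of order 1; residue -292431/25571 + (183719/25571)*sqrt(5).
At -1/2 + (3/10)*sqrt(5): a pole of order 1; residue -292431/25571 - (183719/25571)*sqrt(5).
At 5/12: a pole of order 1; residue 606780/25571.


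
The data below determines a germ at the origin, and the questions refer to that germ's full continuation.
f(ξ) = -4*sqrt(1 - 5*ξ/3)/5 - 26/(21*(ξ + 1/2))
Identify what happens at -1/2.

The denominator factor ξ + 1/2 vanishes at -1/2 and appears to the power 1; the numerator there equals -26/21, nonzero, and no other factor vanishes.
The branch terms are analytic at this point.
Hence a pole whose order is the multiplicity, 1.

The point is a pole of order 1.


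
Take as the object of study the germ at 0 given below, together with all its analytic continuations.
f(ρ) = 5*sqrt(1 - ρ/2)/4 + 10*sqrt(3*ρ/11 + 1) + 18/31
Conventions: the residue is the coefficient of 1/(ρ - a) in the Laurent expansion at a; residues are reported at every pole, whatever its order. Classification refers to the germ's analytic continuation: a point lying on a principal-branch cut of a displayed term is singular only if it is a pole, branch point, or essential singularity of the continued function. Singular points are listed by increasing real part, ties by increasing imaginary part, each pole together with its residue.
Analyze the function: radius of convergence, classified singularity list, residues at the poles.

Radius of convergence at 0: 2.
At -11/3: an algebraic (square-root) branch point.
At 2: an algebraic (square-root) branch point.

Branch term (5/4)*sqrt(1 - ρ/(2)): its argument vanishes at ρ = 2, a square-root branch point, modulus 2.
Branch term (10)*sqrt(1 - ρ/(-11/3)): its argument vanishes at ρ = -11/3, a square-root branch point, modulus 11/3.
The radius of convergence is the smallest modulus among the singular points: 2.
List the singular points by increasing real part (a conjugate pair: the negative imaginary part first).


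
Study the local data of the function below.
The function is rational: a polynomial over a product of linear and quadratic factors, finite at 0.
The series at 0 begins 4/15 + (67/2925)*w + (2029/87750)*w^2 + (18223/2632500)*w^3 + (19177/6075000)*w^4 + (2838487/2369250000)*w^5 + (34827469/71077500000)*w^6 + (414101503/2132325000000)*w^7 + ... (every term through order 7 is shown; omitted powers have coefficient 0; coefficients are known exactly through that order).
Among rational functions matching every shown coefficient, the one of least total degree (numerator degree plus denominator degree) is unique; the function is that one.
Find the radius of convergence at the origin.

The radius of convergence is 5/2.

No rational of total degree below 3 reproduces all 8 coefficients; solving the [1/2] Pade equations on them gives f(w) = (23*w/39 - 4)/((w - 5/2)*(w + 6)), whose expansion matches every shown term.
Denominator factor (w - 5/2): pole of order 1 at 5/2, modulus 5/2.
Denominator factor (w + 6): pole of order 1 at -6, modulus 6.
The radius of convergence is the smallest modulus among the singular points: 5/2.


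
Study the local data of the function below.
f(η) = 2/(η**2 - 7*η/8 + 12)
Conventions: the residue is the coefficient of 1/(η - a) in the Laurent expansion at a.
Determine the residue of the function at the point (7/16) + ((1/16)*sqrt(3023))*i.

The residue is -((16/3023)*sqrt(3023))*i.

The factor η**2 - 7*η/8 + 12 splits as (η - a)(η - a') with a = (7/16) + ((1/16)*sqrt(3023))*i, a' = (7/16) - ((1/16)*sqrt(3023))*i. At the order-1 pole a set g(η) = (η - a)*f(η) = [2] / (η - a').
Simple pole: residue = g(a) at a = (7/16) + ((1/16)*sqrt(3023))*i, which is -((16/3023)*sqrt(3023))*i.


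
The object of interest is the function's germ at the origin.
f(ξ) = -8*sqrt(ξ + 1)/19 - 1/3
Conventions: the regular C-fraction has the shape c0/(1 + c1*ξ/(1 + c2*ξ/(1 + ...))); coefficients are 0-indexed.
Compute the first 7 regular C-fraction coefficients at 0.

Taylor coefficients (expand at 0): a_0 = -43/57, a_1 = -4/19, a_2 = 1/19, a_3 = -1/38, a_4 = 5/304, a_5 = -7/608, a_6 = 21/2432.
c0 = a_0 = -43/57. Peel one level at a time: if S = 1 + c*ξ/S' with S'(0) = 1, then c is the ξ-coefficient of S and S' = c*ξ/(S - 1).
S_1 = c0/f = 1 + (-12/43)*ξ + (273/1849)*ξ^2 + ...; c1 = -12/43.
S_2 = c1*ξ/(S_1 - 1) = 1 + (91/172)*ξ + (-1/16)*ξ^2 + ...; c2 = 91/172.
S_3 = c2*ξ/(S_2 - 1) = 1 + (43/364)*ξ + (-5977/132496)*ξ^2 + ...; c3 = 43/364.
S_4 = c3*ξ/(S_3 - 1) = 1 + (139/364)*ξ + (-1/16)*ξ^2 + ...; c4 = 139/364.
S_5 = c4*ξ/(S_4 - 1) = 1 + (91/556)*ξ + (-17017/309136)*ξ^2 + ...; c5 = 91/556.
S_6 = c5*ξ/(S_5 - 1) = 1 + (187/556)*ξ + ...; c6 = 187/556.

The regular C-fraction coefficients are [-43/57, -12/43, 91/172, 43/364, 139/364, 91/556, 187/556].


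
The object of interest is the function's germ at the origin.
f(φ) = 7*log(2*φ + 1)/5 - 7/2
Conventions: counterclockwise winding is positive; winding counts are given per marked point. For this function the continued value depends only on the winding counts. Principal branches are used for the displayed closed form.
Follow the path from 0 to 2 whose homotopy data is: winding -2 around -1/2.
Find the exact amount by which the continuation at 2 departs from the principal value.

The rational part is single-valued and drops out of the difference; each branch term changes only by its own monodromy.
(7/5)*log(1 - φ/(-1/2)): each positive loop around -1/2 adds 2*pi*i to the log, so winding -2 contributes (7/5)*(-2)*2*pi*i = -(28/5)*pi*i.
Summing the contributions at φ = 2 gives -(28/5)*pi*i.

Continued minus principal equals -(28/5)*pi*i.


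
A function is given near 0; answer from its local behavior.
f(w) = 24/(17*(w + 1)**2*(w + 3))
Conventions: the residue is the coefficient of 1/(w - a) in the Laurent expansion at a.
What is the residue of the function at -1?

The residue is -6/17.

At the order-2 pole -1 set g(w) = (w - (-1))^2*f(w) = 24/(17*(w + 3)).
Order-2 pole: residue = g'(a); g'(-1) = -6/17, so the residue is -6/17.


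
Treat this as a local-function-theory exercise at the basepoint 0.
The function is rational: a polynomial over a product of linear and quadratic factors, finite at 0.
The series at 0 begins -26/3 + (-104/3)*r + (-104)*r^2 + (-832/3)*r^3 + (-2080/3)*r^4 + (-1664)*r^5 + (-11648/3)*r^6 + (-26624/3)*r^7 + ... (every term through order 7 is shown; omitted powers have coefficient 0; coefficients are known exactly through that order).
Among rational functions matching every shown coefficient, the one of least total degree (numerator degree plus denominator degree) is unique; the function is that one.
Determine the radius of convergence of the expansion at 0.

The radius of convergence is 1/2.

No rational of total degree below 2 reproduces all 8 coefficients; solving the [0/2] Pade equations on them gives f(r) = -13/(6*(r - 1/2)**2), whose expansion matches every shown term.
Denominator factor (r - 1/2)^2: pole of order 2 at 1/2, modulus 1/2.
The radius of convergence is the smallest modulus among the singular points: 1/2.


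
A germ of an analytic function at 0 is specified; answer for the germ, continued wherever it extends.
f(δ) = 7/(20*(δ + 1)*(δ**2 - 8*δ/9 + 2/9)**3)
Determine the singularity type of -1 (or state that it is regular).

The denominator factor δ + 1 vanishes at -1 and appears to the power 1; the numerator there equals 7/20, nonzero, and no other factor vanishes.
Hence a pole whose order is the multiplicity, 1.

The point is a pole of order 1.


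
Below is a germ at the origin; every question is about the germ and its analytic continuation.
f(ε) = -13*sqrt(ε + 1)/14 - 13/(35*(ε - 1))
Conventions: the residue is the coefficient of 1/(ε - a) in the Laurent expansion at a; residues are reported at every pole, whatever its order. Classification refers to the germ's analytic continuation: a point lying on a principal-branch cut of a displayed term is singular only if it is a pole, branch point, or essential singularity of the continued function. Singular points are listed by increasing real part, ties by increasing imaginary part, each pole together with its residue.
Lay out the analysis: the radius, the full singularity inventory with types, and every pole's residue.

Denominator factor (ε - 1): pole of order 1 at 1, modulus 1.
Branch term (-13/14)*sqrt(1 - ε/(-1)): its argument vanishes at ε = -1, a square-root branch point, modulus 1.
The radius of convergence is the smallest modulus among the singular points: 1.
The branch term is analytic at 1 and contributes nothing to the residue; only the rational part matters.
At the order-1 pole 1 set g(ε) = (ε - (1))*(rational part) = -13/35.
Simple pole: residue = g(a) at a = 1, which is -13/35.
List the singular points by increasing real part (a conjugate pair: the negative imaginary part first).

Radius of convergence at 0: 1.
At -1: an algebraic (square-root) branch point.
At 1: a pole of order 1; residue -13/35.


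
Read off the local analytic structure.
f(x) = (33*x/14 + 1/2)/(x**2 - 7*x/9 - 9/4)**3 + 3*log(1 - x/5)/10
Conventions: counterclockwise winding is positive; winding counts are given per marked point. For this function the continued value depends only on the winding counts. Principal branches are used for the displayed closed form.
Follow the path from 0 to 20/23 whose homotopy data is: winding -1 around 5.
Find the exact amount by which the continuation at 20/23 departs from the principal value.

Continued minus principal equals -(3/5)*pi*i.

The rational part is single-valued and drops out of the difference; each branch term changes only by its own monodromy.
(3/10)*log(1 - x/(5)): each positive loop around 5 adds 2*pi*i to the log, so winding -1 contributes (3/10)*(-1)*2*pi*i = -(3/5)*pi*i.
Summing the contributions at x = 20/23 gives -(3/5)*pi*i.


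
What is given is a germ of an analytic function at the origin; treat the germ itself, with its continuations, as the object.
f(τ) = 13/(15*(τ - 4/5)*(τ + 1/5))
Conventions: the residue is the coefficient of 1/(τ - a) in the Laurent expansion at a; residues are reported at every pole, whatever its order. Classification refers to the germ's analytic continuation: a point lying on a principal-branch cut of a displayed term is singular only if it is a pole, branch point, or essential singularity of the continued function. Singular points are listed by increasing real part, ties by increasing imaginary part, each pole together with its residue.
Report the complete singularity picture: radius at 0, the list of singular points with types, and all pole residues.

Radius of convergence at 0: 1/5.
At -1/5: a pole of order 1; residue -13/15.
At 4/5: a pole of order 1; residue 13/15.

Denominator factor (τ + 1/5): pole of order 1 at -1/5, modulus 1/5.
Denominator factor (τ - 4/5): pole of order 1 at 4/5, modulus 4/5.
The radius of convergence is the smallest modulus among the singular points: 1/5.
At the order-1 pole -1/5 set g(τ) = (τ - (-1/5))*f(τ) = 13/(15*(τ - 4/5)).
Simple pole: residue = g(a) at a = -1/5, which is -13/15.
At the order-1 pole 4/5 set g(τ) = (τ - (4/5))*f(τ) = 13/(15*(τ + 1/5)).
Simple pole: residue = g(a) at a = 4/5, which is 13/15.
List the singular points by increasing real part (a conjugate pair: the negative imaginary part first).


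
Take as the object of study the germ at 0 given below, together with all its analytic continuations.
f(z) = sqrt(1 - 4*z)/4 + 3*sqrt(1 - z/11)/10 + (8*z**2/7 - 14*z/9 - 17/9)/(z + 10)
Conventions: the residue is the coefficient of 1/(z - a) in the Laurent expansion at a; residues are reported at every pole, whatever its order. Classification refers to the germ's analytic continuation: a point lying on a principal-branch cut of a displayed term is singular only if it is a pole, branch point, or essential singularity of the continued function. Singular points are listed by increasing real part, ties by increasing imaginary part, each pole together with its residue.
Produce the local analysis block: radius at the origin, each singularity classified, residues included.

Denominator factor (z + 10): pole of order 1 at -10, modulus 10.
Branch term (1/4)*sqrt(1 - z/(1/4)): its argument vanishes at z = 1/4, a square-root branch point, modulus 1/4.
Branch term (3/10)*sqrt(1 - z/(11)): its argument vanishes at z = 11, a square-root branch point, modulus 11.
The radius of convergence is the smallest modulus among the singular points: 1/4.
The branch terms are analytic at -10 and contribute nothing to the residue; only the rational part matters.
At the order-1 pole -10 set g(z) = (z - (-10))*(rational part) = 8*z**2/7 - 14*z/9 - 17/9.
Simple pole: residue = g(a) at a = -10, which is 2687/21.
List the singular points by increasing real part (a conjugate pair: the negative imaginary part first).

Radius of convergence at 0: 1/4.
At -10: a pole of order 1; residue 2687/21.
At 1/4: an algebraic (square-root) branch point.
At 11: an algebraic (square-root) branch point.


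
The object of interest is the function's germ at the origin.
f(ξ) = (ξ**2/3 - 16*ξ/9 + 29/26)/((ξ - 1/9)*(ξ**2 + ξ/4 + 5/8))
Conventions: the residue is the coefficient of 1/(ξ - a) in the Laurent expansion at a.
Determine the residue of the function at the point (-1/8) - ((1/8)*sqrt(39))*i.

The residue is (-5899/11206) - ((94565/437034)*sqrt(39))*i.

The factor ξ**2 + ξ/4 + 5/8 splits as (ξ - a)(ξ - a') with a = (-1/8) - ((1/8)*sqrt(39))*i, a' = (-1/8) + ((1/8)*sqrt(39))*i. At the order-1 pole a set g(ξ) = (ξ - a)*f(ξ) = [(ξ**2/3 - 16*ξ/9 + 29/26)/(ξ - 1/9)] / (ξ - a').
Simple pole: residue = g(a) at a = (-1/8) - ((1/8)*sqrt(39))*i, which is (-5899/11206) - ((94565/437034)*sqrt(39))*i.


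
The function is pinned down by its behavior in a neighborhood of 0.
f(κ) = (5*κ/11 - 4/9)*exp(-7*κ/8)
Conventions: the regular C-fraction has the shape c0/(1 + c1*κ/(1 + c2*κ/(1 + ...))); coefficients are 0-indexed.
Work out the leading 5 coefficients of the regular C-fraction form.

Taylor coefficients (expand at 0): a_0 = -4/9, a_1 = 167/198, a_2 = -1799/3168, a_3 = 17003/76032, a_4 = -149891/2433024.
c0 = a_0 = -4/9. Peel one level at a time: if S = 1 + c*κ/S' with S'(0) = 1, then c is the κ-coefficient of S and S' = c*κ/(S - 1).
S_1 = c0/f = 1 + (167/88)*κ + (35989/15488)*κ^2 + ...; c1 = 167/88.
S_2 = c1*κ/(S_1 - 1) = 1 + (-35989/29392)*κ + (4030201/21418752)*κ^2 + ...; c2 = -35989/29392.
S_3 = c2*κ/(S_2 - 1) = 1 + (44332211/288487824)*κ + (122172731989/2984159510784)*κ^2 + ...; c3 = 44332211/288487824.
S_4 = c3*κ/(S_3 - 1) = 1 + (-37853147017/142082844528)*κ + ...; c4 = -37853147017/142082844528.

The regular C-fraction coefficients are [-4/9, 167/88, -35989/29392, 44332211/288487824, -37853147017/142082844528].


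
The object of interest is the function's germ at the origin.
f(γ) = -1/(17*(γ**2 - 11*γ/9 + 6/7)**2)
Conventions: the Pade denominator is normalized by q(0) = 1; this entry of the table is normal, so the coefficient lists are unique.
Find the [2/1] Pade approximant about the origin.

Taylor coefficients needed (expand at 0): a_0 = -49/612, a_1 = -3773/16524, a_2 = -179389/594864, a_3 = -1558249/12045996.
Write the denominator as Q(γ) = 1 + q1*γ. Requiring Q*f - P = O(γ^4) with deg P <= 2 kills the coefficients of γ^3..γ^3 in Q*f:
  γ^3: a_3 + q1*a_2 = 0, i.e. -1558249/12045996 + (-179389/594864)*q1 = 0.
Solving this linear system: q1 = -18172/42363.
The numerator is Q*f truncated at degree 2: P0 = a_0 = -49/612; P1 = a_1 + q1*a_0 = -5029409/25926156; P2 = a_2 + q1*a_1 = -570132199/2800024848.

The Pade approximant has numerator coefficients [-49/612, -5029409/25926156, -570132199/2800024848]; denominator coefficients [1, -18172/42363].


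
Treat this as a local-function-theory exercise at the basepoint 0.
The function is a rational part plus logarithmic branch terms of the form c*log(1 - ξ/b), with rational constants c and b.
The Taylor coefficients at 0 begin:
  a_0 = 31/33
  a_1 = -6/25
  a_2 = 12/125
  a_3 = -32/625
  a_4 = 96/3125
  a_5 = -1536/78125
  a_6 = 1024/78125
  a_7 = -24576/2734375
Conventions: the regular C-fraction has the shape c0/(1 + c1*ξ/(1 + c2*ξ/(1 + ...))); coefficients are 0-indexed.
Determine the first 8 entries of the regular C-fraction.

The regular C-fraction coefficients are [31/33, 198/775, 112/775, 31/84, 13/420, 448/325, -318/325, -78/1855].

Taylor coefficients (read off): a_0 = 31/33, a_1 = -6/25, a_2 = 12/125, a_3 = -32/625, a_4 = 96/3125, a_5 = -1536/78125, a_6 = 1024/78125, a_7 = -24576/2734375.
c0 = a_0 = 31/33. Peel one level at a time: if S = 1 + c*ξ/S' with S'(0) = 1, then c is the ξ-coefficient of S and S' = c*ξ/(S - 1).
S_1 = c0/f = 1 + (198/775)*ξ + (-22176/600625)*ξ^2 + ...; c1 = 198/775.
S_2 = c1*ξ/(S_1 - 1) = 1 + (112/775)*ξ + (-4/75)*ξ^2 + ...; c2 = 112/775.
S_3 = c2*ξ/(S_2 - 1) = 1 + (31/84)*ξ + (-403/35280)*ξ^2 + ...; c3 = 31/84.
S_4 = c3*ξ/(S_3 - 1) = 1 + (13/420)*ξ + (-16/375)*ξ^2 + ...; c4 = 13/420.
S_5 = c4*ξ/(S_4 - 1) = 1 + (448/325)*ξ + (142464/105625)*ξ^2 + ...; c5 = 448/325.
S_6 = c5*ξ/(S_5 - 1) = 1 + (-318/325)*ξ + (-36/875)*ξ^2 + ...; c6 = -318/325.
S_7 = c6*ξ/(S_6 - 1) = 1 + (-78/1855)*ξ + ...; c7 = -78/1855.


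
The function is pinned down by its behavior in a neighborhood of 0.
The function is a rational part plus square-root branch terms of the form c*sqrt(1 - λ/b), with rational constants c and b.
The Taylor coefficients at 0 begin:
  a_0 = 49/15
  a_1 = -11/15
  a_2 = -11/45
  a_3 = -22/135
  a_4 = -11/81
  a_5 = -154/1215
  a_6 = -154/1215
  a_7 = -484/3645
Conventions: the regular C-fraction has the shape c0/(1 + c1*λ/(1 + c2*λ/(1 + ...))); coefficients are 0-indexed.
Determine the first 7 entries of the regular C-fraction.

Taylor coefficients (read off): a_0 = 49/15, a_1 = -11/15, a_2 = -11/45, a_3 = -22/135, a_4 = -11/81, a_5 = -154/1215, a_6 = -154/1215.
c0 = a_0 = 49/15. Peel one level at a time: if S = 1 + c*λ/S' with S'(0) = 1, then c is the λ-coefficient of S and S' = c*λ/(S - 1).
S_1 = c0/f = 1 + (11/49)*λ + (902/7203)*λ^2 + ...; c1 = 11/49.
S_2 = c1*λ/(S_1 - 1) = 1 + (-82/147)*λ + (-1/9)*λ^2 + ...; c2 = -82/147.
S_3 = c2*λ/(S_2 - 1) = 1 + (-49/246)*λ + (-5635/60516)*λ^2 + ...; c3 = -49/246.
S_4 = c3*λ/(S_3 - 1) = 1 + (-115/246)*λ + (-1/9)*λ^2 + ...; c4 = -115/246.
S_5 = c4*λ/(S_4 - 1) = 1 + (-82/345)*λ + (-12136/119025)*λ^2 + ...; c5 = -82/345.
S_6 = c5*λ/(S_5 - 1) = 1 + (-148/345)*λ + ...; c6 = -148/345.

The regular C-fraction coefficients are [49/15, 11/49, -82/147, -49/246, -115/246, -82/345, -148/345].


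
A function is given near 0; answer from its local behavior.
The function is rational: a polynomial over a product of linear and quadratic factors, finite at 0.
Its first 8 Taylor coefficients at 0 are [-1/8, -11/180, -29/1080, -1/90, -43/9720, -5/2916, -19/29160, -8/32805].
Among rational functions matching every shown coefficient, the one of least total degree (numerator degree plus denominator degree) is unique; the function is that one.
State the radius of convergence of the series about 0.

The radius of convergence is 3.

No rational of total degree below 3 reproduces all 8 coefficients; solving the [1/2] Pade equations on them gives f(y) = (y/5 - 9/8)/(y - 3)**2, whose expansion matches every shown term.
Denominator factor (y - 3)^2: pole of order 2 at 3, modulus 3.
The radius of convergence is the smallest modulus among the singular points: 3.


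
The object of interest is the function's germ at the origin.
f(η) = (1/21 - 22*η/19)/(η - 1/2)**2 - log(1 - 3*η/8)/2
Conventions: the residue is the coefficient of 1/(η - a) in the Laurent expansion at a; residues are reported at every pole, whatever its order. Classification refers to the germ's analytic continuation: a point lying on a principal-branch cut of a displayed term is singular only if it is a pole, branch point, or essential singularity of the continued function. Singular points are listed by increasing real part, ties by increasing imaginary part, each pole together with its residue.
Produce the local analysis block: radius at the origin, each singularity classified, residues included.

Radius of convergence at 0: 1/2.
At 1/2: a pole of order 2; residue -22/19.
At 8/3: a logarithmic branch point.

Denominator factor (η - 1/2)^2: pole of order 2 at 1/2, modulus 1/2.
Branch term (-1/2)*log(1 - η/(8/3)): its argument vanishes at η = 8/3, a logarithmic branch point, modulus 8/3.
The radius of convergence is the smallest modulus among the singular points: 1/2.
The branch term is analytic at 1/2 and contributes nothing to the residue; only the rational part matters.
At the order-2 pole 1/2 set g(η) = (η - (1/2))^2*(rational part) = 1/21 - 22*η/19.
Order-2 pole: residue = g'(a); g'(1/2) = -22/19, so the residue is -22/19.
List the singular points by increasing real part (a conjugate pair: the negative imaginary part first).


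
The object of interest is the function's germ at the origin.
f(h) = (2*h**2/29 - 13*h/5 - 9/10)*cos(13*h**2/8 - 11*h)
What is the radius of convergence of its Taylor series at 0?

The factor cos(13*h**2/8 - 11*h) is entire and contributes no finite singular point.
The polynomial part has no poles.
No finite singular points: the Taylor series at 0 converges everywhere.

The radius of convergence is infinite.


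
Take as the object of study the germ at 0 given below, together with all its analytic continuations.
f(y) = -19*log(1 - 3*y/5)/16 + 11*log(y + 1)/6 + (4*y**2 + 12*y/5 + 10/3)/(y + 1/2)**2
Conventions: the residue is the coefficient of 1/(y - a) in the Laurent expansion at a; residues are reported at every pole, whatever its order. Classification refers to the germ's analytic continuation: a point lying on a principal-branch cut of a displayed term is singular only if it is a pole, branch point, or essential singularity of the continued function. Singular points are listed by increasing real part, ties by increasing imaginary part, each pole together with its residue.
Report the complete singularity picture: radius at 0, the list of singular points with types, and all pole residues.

Radius of convergence at 0: 1/2.
At -1: a logarithmic branch point.
At -1/2: a pole of order 2; residue -8/5.
At 5/3: a logarithmic branch point.

Denominator factor (y + 1/2)^2: pole of order 2 at -1/2, modulus 1/2.
Branch term (11/6)*log(1 - y/(-1)): its argument vanishes at y = -1, a logarithmic branch point, modulus 1.
Branch term (-19/16)*log(1 - y/(5/3)): its argument vanishes at y = 5/3, a logarithmic branch point, modulus 5/3.
The radius of convergence is the smallest modulus among the singular points: 1/2.
The branch terms are analytic at -1/2 and contribute nothing to the residue; only the rational part matters.
At the order-2 pole -1/2 set g(y) = (y - (-1/2))^2*(rational part) = 4*y**2 + 12*y/5 + 10/3.
Order-2 pole: residue = g'(a); g'(-1/2) = -8/5, so the residue is -8/5.
List the singular points by increasing real part (a conjugate pair: the negative imaginary part first).


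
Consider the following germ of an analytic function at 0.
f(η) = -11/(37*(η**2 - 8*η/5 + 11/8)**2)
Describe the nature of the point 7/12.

The point is a regular point.

Denominator factors: η**2 - 8*η/5 + 11/8 = 563/720 at η = 7/12 — none vanishes.
So the germ continues analytically to 7/12.


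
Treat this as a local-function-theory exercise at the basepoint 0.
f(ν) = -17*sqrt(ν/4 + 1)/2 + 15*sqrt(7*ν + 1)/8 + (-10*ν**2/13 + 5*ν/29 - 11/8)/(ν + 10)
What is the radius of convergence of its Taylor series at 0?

The radius of convergence is 1/7.

Denominator factor (ν + 10): pole of order 1 at -10, modulus 10.
Branch term (-17/2)*sqrt(1 - ν/(-4)): its argument vanishes at ν = -4, a square-root branch point, modulus 4.
Branch term (15/8)*sqrt(1 - ν/(-1/7)): its argument vanishes at ν = -1/7, a square-root branch point, modulus 1/7.
The radius of convergence is the smallest modulus among the singular points: 1/7.


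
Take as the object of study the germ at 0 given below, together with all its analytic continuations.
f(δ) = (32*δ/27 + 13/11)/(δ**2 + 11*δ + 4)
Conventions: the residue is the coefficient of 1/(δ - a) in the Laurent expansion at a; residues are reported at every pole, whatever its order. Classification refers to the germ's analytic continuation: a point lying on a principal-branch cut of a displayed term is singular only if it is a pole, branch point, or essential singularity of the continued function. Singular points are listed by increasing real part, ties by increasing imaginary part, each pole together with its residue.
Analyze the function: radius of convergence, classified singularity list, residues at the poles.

Denominator factor (δ**2 + 11*δ + 4): discriminant 105, real irrational roots -11/2 + (1/2)*sqrt(105) and -11/2 - (1/2)*sqrt(105); poles of order 1, moduli 11/2 - (1/2)*sqrt(105) and 11/2 + (1/2)*sqrt(105).
The radius of convergence is the smallest modulus among the singular points: 11/2 - (1/2)*sqrt(105).
The factor δ**2 + 11*δ + 4 splits as (δ - a)(δ - a') with a = -11/2 - (1/2)*sqrt(105), a' = -11/2 + (1/2)*sqrt(105). At the order-1 pole a set g(δ) = (δ - a)*f(δ) = [32*δ/27 + 13/11] / (δ - a').
Simple pole: residue = g(a) at a = -11/2 - (1/2)*sqrt(105), which is 16/27 + (317/6237)*sqrt(105).
The factor δ**2 + 11*δ + 4 splits as (δ - a)(δ - a') with a = -11/2 + (1/2)*sqrt(105), a' = -11/2 - (1/2)*sqrt(105). At the order-1 pole a set g(δ) = (δ - a)*f(δ) = [32*δ/27 + 13/11] / (δ - a').
Simple pole: residue = g(a) at a = -11/2 + (1/2)*sqrt(105), which is 16/27 - (317/6237)*sqrt(105).
List the singular points by increasing real part (a conjugate pair: the negative imaginary part first).

Radius of convergence at 0: 11/2 - (1/2)*sqrt(105).
At -11/2 - (1/2)*sqrt(105): a pole of order 1; residue 16/27 + (317/6237)*sqrt(105).
At -11/2 + (1/2)*sqrt(105): a pole of order 1; residue 16/27 - (317/6237)*sqrt(105).


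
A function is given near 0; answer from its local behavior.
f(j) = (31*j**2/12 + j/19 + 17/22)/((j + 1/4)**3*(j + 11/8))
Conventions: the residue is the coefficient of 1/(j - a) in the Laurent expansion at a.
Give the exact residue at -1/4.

The residue is 1792750/457083.

At the order-3 pole -1/4 set g(j) = (j - (-1/4))^3*f(j) = (31*j**2/12 + j/19 + 17/22)/(j + 11/8).
Order-3 pole: residue = g''(a)/2; g''(-1/4) = 3585500/457083, so the residue is 1792750/457083.


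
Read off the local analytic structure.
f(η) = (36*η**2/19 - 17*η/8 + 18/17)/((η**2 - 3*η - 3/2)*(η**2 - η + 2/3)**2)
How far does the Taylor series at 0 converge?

The radius of convergence is -3/2 + (1/2)*sqrt(15).

Denominator factor (η**2 - η + 2/3)^2: discriminant -5/3, complex-conjugate roots (1/2) + ((1/6)*sqrt(15))*i and (1/2) - ((1/6)*sqrt(15))*i; poles of order 2, moduli (1/3)*sqrt(6) and (1/3)*sqrt(6).
Denominator factor (η**2 - 3*η - 3/2): discriminant 15, real irrational roots 3/2 + (1/2)*sqrt(15) and 3/2 - (1/2)*sqrt(15); poles of order 1, moduli 3/2 + (1/2)*sqrt(15) and -3/2 + (1/2)*sqrt(15).
The radius of convergence is the smallest modulus among the singular points: -3/2 + (1/2)*sqrt(15).


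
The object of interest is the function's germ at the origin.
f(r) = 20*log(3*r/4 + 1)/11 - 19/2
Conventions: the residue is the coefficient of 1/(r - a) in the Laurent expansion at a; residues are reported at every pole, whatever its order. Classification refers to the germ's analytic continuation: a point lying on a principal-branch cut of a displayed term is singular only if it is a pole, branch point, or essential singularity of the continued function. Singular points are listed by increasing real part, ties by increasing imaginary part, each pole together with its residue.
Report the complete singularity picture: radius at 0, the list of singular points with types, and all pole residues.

Radius of convergence at 0: 4/3.
At -4/3: a logarithmic branch point.

Branch term (20/11)*log(1 - r/(-4/3)): its argument vanishes at r = -4/3, a logarithmic branch point, modulus 4/3.
The radius of convergence is the smallest modulus among the singular points: 4/3.
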